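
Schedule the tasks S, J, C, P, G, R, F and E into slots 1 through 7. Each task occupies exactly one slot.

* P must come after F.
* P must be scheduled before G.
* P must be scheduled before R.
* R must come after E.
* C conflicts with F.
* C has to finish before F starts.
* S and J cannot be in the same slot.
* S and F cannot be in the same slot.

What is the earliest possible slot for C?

1

Downstream work caps C at 4.
C at 1 is achievable: R in 4; F in 2; S in 1; G in 4; E in 1; J in 2; P in 3; C in 1.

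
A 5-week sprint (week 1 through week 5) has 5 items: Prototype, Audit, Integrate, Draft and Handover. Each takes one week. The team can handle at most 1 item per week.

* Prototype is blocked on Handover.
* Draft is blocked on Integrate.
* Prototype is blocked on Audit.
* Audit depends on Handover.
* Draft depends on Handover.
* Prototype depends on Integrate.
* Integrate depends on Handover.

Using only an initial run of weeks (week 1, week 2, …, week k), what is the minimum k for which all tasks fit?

The precedence chain requires at least 3 distinct weeks.
With at most 1 per week and 5 tasks, at least 5 weeks are needed.
5 works (last occupied week: week 5): for example Audit=week 3; Integrate=week 2; Draft=week 5; Handover=week 1; Prototype=week 4.

5 weeks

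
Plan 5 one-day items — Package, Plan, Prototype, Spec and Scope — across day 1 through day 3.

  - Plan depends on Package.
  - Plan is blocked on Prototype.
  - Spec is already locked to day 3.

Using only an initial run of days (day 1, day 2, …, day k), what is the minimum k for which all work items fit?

3

The precedence chain requires at least 2 distinct days.
Spec can't be placed before day 3, so the schedule must run through at least day 3.
3 works (last occupied day: day 3): for example Scope -> day 1; Prototype -> day 1; Plan -> day 2; Package -> day 1; Spec -> day 3.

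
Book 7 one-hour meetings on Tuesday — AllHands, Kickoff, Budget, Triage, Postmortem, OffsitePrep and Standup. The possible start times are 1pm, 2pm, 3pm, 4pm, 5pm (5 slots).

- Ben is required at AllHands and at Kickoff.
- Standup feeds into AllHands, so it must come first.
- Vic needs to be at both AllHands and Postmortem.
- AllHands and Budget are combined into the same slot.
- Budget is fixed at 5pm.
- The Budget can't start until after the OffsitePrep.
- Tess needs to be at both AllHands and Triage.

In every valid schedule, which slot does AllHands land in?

5pm

AllHands must be in the same slot as Budget, which can't be before 5pm, so AllHands is at least 5pm.
So AllHands is pinned to 5pm.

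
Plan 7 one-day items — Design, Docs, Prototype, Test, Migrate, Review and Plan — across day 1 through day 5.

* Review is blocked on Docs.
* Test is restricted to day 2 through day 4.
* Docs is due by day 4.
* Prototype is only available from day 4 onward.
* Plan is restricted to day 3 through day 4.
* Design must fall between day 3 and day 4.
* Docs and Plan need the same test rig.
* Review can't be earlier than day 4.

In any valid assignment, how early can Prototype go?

day 4

Prototype is available from day 4.
Prototype at day 4 is achievable: Review in day 4, Plan in day 3, Test in day 2, Docs in day 1, Design in day 3, Migrate in day 1, Prototype in day 4.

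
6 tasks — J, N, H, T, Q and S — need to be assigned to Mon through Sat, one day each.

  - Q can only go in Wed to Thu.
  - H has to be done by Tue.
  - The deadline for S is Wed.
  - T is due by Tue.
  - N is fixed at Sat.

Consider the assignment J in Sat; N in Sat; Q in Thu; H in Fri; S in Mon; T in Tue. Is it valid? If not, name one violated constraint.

Q can only go in Wed to Thu — holds.
T is due by Tue — holds.
N is fixed at Sat — holds.
H has to be done by Tue — violated.
The deadline for S is Wed — holds.

No. H has to be done by Tue is not satisfied.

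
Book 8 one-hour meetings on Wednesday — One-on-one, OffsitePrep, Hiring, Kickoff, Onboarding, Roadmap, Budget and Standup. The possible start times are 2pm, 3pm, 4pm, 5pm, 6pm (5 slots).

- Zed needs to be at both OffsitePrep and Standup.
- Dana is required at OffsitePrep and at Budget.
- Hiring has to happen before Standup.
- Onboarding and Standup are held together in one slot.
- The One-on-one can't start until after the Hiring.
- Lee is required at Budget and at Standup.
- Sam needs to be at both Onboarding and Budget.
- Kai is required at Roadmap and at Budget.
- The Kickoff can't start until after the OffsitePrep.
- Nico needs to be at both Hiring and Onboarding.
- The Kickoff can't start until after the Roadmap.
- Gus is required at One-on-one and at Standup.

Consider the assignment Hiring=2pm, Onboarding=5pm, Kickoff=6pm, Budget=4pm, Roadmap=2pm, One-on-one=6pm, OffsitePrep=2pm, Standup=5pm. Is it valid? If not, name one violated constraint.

Yes, all constraints hold

Dana is required at OffsitePrep and at Budget — holds.
The Kickoff can't start until after the Roadmap — holds.
Kai is required at Roadmap and at Budget — holds.
The One-on-one can't start until after the Hiring — holds.
Zed needs to be at both OffsitePrep and Standup — holds.
Lee is required at Budget and at Standup — holds.
The Kickoff can't start until after the OffsitePrep — holds.
Gus is required at One-on-one and at Standup — holds.
Nico needs to be at both Hiring and Onboarding — holds.
Hiring has to happen before Standup — holds.
Sam needs to be at both Onboarding and Budget — holds.
Onboarding and Standup are held together in one slot — holds.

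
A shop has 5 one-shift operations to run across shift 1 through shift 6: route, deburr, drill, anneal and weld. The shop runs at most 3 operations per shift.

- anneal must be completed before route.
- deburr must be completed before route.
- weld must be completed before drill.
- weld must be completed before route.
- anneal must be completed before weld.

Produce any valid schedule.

drill -> shift 3, weld -> shift 2, route -> shift 3, deburr -> shift 1, anneal -> shift 1

Checking: deburr(shift 1) before route(shift 3); anneal(shift 1) before route(shift 3); weld(shift 2) before drill(shift 3); weld(shift 2) before route(shift 3); anneal(shift 1) before weld(shift 2); max 2 per shift (cap 3).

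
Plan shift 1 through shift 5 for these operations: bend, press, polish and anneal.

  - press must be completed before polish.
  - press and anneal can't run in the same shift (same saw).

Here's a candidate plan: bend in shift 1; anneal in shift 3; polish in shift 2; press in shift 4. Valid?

No. press must be completed before polish is not satisfied.

press and anneal can't run in the same shift (same saw) — holds.
press must be completed before polish — violated.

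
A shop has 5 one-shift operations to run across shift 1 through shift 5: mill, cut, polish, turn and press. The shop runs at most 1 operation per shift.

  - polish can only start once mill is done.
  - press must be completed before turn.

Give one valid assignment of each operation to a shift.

polish -> shift 2; press -> shift 3; mill -> shift 1; cut -> shift 5; turn -> shift 4

Checking: mill(shift 1) before polish(shift 2); press(shift 3) before turn(shift 4); max 1 per shift (cap 1).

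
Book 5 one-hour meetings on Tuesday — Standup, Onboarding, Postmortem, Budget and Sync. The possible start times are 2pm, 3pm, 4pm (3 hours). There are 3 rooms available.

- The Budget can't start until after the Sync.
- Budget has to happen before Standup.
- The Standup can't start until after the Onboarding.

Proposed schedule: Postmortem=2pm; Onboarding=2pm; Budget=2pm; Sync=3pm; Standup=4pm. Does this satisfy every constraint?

The Standup can't start until after the Onboarding — holds.
There are 3 rooms available — holds.
The Budget can't start until after the Sync — violated.
Budget has to happen before Standup — holds.

Invalid. The Budget can't start until after the Sync.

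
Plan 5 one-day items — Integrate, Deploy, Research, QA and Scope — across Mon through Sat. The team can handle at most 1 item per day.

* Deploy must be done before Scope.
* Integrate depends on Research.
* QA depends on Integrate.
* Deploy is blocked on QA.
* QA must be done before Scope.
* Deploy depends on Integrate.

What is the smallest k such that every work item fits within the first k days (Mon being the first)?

5

The precedence chain requires at least 5 distinct days.
With at most 1 per day and 5 work items, at least 5 days are needed.
5 works (last occupied day: Fri): for example QA=Wed, Research=Mon, Scope=Fri, Deploy=Thu, Integrate=Tue.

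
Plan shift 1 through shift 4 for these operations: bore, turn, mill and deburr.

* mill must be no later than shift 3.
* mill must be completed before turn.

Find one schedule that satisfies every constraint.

bore=shift 1; deburr=shift 1; mill=shift 1; turn=shift 2

Checking: mill(shift 1) before turn(shift 2); mill=shift 1 in [shift 1,shift 3].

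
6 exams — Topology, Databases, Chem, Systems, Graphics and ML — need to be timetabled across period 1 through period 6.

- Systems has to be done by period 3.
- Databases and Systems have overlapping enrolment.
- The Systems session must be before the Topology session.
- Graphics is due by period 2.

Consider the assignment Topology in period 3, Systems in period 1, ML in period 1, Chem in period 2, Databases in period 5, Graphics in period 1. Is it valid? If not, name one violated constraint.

Valid

The Systems session must be before the Topology session — holds.
Graphics is due by period 2 — holds.
Systems has to be done by period 3 — holds.
Databases and Systems have overlapping enrolment — holds.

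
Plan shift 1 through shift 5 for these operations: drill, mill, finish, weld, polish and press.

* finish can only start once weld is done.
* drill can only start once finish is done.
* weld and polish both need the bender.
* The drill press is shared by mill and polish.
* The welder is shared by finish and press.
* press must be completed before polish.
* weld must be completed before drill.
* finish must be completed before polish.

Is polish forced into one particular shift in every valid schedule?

No

polish can be shift 3 (e.g. press=shift 1; finish=shift 2; polish=shift 3; mill=shift 1; drill=shift 3; weld=shift 1) or shift 4 (e.g. finish in shift 2, press in shift 1, mill in shift 1, drill in shift 3, weld in shift 1, polish in shift 4).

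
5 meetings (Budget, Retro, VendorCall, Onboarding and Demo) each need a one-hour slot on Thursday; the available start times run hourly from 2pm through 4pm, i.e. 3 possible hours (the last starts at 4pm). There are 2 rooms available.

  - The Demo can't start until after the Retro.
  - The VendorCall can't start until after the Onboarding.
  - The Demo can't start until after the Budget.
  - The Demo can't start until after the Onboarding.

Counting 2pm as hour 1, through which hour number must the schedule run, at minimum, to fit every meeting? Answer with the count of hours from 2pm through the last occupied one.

The precedence chain requires at least 2 distinct hours.
With at most 2 per hour and 5 meetings, at least 3 hours are needed.
3 works (last occupied hour: 4pm): for example Budget in 2pm, VendorCall in 3pm, Onboarding in 2pm, Demo in 4pm, Retro in 3pm.

3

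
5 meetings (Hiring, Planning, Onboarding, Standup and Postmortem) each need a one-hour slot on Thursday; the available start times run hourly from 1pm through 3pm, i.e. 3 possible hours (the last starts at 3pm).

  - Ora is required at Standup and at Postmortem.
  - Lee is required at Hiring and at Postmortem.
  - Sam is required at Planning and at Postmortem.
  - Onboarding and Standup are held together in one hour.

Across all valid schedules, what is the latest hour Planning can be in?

Planning at 3pm is achievable: Hiring=1pm; Standup=1pm; Postmortem=2pm; Planning=3pm; Onboarding=1pm.

3pm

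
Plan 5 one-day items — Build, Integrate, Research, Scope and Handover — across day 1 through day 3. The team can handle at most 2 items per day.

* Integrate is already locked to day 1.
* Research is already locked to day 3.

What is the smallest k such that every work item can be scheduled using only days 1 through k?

3 days

With at most 2 per day and 5 work items, at least 3 days are needed.
Research can't be placed before day 3, so the schedule must run through at least day 3.
3 works (last occupied day: day 3): for example Scope in day 2; Build in day 1; Integrate in day 1; Research in day 3; Handover in day 2.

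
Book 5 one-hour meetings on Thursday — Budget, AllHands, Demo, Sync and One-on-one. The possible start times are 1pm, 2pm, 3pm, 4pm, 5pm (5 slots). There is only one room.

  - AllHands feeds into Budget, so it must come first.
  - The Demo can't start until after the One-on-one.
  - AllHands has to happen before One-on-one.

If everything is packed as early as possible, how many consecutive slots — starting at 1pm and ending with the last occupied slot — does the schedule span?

The precedence chain requires at least 3 distinct slots.
With at most 1 per slot and 5 meetings, at least 5 slots are needed.
5 works (last occupied slot: 5pm): for example AllHands=1pm; Sync=5pm; One-on-one=2pm; Demo=4pm; Budget=3pm.

5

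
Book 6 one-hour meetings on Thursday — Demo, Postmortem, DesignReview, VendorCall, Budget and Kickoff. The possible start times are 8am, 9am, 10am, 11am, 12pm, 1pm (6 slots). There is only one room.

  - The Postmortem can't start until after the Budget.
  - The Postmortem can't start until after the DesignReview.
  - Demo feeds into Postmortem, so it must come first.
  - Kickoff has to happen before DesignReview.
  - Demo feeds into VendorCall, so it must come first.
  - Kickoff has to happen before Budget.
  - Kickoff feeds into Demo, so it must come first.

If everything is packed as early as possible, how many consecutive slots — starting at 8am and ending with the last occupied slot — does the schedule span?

The precedence chain requires at least 3 distinct slots.
With at most 1 per slot and 6 meetings, at least 6 slots are needed.
6 works (last occupied slot: 1pm): for example Postmortem -> 12pm, DesignReview -> 10am, Demo -> 9am, Budget -> 11am, Kickoff -> 8am, VendorCall -> 1pm.

6 slots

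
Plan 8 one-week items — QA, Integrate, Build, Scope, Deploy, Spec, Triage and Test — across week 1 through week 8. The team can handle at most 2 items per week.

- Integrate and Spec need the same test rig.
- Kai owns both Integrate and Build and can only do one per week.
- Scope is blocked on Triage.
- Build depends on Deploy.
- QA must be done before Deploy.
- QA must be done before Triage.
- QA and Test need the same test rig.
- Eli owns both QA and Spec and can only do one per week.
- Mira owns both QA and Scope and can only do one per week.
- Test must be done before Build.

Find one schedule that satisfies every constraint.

Build in week 3, QA in week 1, Test in week 2, Triage in week 3, Integrate in week 1, Deploy in week 2, Spec in week 4, Scope in week 4

Checking: Triage(week 3) before Scope(week 4); Deploy(week 2) before Build(week 3); QA(week 1) before Triage(week 3); Test(week 2) before Build(week 3); QA(week 1) before Deploy(week 2); QA(week 1) != Scope(week 4); Integrate(week 1) != Spec(week 4); QA(week 1) != Test(week 2); QA(week 1) != Spec(week 4); Integrate(week 1) != Build(week 3); max 2 per week (cap 2).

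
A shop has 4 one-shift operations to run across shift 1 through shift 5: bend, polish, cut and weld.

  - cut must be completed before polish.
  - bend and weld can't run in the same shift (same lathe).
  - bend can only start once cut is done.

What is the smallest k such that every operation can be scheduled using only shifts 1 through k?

The precedence chain requires at least 2 distinct shifts.
2 works (last occupied shift: shift 2): for example bend -> shift 2; cut -> shift 1; weld -> shift 1; polish -> shift 2.

2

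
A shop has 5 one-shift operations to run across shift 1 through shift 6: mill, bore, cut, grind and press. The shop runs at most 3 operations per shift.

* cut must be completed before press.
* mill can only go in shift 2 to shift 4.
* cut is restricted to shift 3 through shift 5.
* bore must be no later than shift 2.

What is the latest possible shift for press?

shift 6

Precedence pushes press to at least shift 4.
press at shift 6 is achievable: bore in shift 1, cut in shift 3, press in shift 6, grind in shift 1, mill in shift 2.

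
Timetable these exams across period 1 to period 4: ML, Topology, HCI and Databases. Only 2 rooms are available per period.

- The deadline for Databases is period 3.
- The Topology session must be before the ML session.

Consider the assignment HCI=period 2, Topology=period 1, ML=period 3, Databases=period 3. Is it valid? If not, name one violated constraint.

Yes

Only 2 rooms are available per period — holds.
The deadline for Databases is period 3 — holds.
The Topology session must be before the ML session — holds.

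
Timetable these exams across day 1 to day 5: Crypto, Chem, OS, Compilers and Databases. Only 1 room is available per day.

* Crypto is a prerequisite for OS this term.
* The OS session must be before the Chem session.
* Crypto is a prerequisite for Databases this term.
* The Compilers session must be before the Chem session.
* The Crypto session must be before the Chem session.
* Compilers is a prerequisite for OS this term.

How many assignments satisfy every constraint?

7

Splitting on Crypto: it can be day 1 (4), day 2 (3). Listing each branch's schedules as (Chem, OS, Compilers, Databases) by day number:
Crypto=day 1: (4,3,2,5) (5,3,2,4) (5,4,2,3) (5,4,3,2) — 4.
Crypto=day 2: (4,3,1,5) (5,3,1,4) (5,4,1,3) — 3.
Summing: 4 + 3 = 7.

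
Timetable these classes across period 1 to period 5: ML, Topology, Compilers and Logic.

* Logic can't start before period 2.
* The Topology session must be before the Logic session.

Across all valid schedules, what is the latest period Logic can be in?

period 5

Logic is available from period 2.
Logic at period 5 is achievable: ML in period 1, Topology in period 1, Logic in period 5, Compilers in period 1.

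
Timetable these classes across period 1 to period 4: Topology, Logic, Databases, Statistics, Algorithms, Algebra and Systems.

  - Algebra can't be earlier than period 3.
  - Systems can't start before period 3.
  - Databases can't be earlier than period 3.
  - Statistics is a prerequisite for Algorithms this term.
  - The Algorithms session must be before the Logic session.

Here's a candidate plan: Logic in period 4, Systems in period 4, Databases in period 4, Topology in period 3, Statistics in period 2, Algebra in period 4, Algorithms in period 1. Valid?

No. Statistics is a prerequisite for Algorithms this term is not satisfied.

Statistics is a prerequisite for Algorithms this term — violated.
Systems can't start before period 3 — holds.
The Algorithms session must be before the Logic session — holds.
Databases can't be earlier than period 3 — holds.
Algebra can't be earlier than period 3 — holds.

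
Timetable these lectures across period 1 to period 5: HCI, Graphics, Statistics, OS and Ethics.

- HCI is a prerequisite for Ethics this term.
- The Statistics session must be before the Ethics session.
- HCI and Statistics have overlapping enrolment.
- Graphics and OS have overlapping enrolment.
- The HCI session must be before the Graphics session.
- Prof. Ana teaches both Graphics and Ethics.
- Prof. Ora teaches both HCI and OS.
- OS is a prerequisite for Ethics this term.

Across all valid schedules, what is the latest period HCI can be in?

period 3

Downstream work caps HCI at period 4.
HCI at period 3 is achievable: OS in period 1; Ethics in period 4; HCI in period 3; Statistics in period 1; Graphics in period 5.
Nothing later works — the conflict constraints rule out every period after period 3.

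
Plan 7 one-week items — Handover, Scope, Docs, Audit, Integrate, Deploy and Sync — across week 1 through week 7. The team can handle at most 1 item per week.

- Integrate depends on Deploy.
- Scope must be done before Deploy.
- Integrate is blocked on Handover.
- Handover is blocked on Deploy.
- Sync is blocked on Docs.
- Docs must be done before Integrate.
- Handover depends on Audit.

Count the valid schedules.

Splitting on Handover: it can be week 4 (6), week 5 (24), week 6 (30). Listing each branch's schedules as (Scope, Docs, Audit, Integrate, Deploy, Sync) by week number:
Handover=week 4: (1,5,2,6,3,7) (1,5,2,7,3,6) (1,5,3,6,2,7) (1,5,3,7,2,6) (2,5,1,6,3,7) (2,5,1,7,3,6) — 6.
Handover=week 5: (1,2,3,6,4,7) (1,2,3,7,4,6) (1,2,4,6,3,7) (1,2,4,7,3,6) (1,3,2,6,4,7) (1,3,2,7,4,6) (1,3,4,6,2,7) (1,3,4,7,2,6) (1,4,2,6,3,7) (1,4,2,7,3,6) (1,4,3,6,2,7) (1,4,3,7,2,6) (2,1,3,6,4,7) (2,1,3,7,4,6) (2,1,4,6,3,7) (2,1,4,7,3,6) (2,3,1,6,4,7) (2,3,1,7,4,6) (2,4,1,6,3,7) (2,4,1,7,3,6) (3,1,2,6,4,7) (3,1,2,7,4,6) (3,2,1,6,4,7) (3,2,1,7,4,6) — 24.
Handover=week 6: (1,2,3,7,4,5) (1,2,3,7,5,4) (1,2,4,7,3,5) (1,2,4,7,5,3) (1,2,5,7,3,4) (1,2,5,7,4,3) (1,3,2,7,4,5) (1,3,2,7,5,4) (1,3,4,7,2,5) (1,3,5,7,2,4) (1,4,2,7,3,5) (1,4,3,7,2,5) (2,1,3,7,4,5) (2,1,3,7,5,4) (2,1,4,7,3,5) (2,1,4,7,5,3) (2,1,5,7,3,4) (2,1,5,7,4,3) (2,3,1,7,4,5) (2,3,1,7,5,4) (2,4,1,7,3,5) (3,1,2,7,4,5) (3,1,2,7,5,4) (3,1,4,7,5,2) (3,1,5,7,4,2) (3,2,1,7,4,5) (3,2,1,7,5,4) (4,1,2,7,5,3) (4,1,3,7,5,2) (4,2,1,7,5,3) — 30.
Summing: 6 + 24 + 30 = 60.

60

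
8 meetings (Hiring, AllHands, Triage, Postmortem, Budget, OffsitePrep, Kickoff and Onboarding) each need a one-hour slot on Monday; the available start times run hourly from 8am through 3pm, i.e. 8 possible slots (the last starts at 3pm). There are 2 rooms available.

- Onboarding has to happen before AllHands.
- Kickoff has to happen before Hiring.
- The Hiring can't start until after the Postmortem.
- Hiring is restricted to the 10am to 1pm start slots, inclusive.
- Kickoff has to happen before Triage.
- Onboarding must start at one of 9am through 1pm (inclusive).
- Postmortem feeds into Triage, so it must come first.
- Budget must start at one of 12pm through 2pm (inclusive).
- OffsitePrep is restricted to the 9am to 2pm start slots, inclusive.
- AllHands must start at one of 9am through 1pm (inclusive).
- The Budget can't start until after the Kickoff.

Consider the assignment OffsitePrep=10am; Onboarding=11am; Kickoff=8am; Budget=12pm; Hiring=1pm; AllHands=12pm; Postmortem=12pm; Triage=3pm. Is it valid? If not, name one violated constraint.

Invalid. There are 2 rooms available.

The Budget can't start until after the Kickoff — holds.
Kickoff has to happen before Triage — holds.
Onboarding must start at one of 9am through 1pm (inclusive) — holds.
Onboarding has to happen before AllHands — holds.
The Hiring can't start until after the Postmortem — holds.
Kickoff has to happen before Hiring — holds.
Budget must start at one of 12pm through 2pm (inclusive) — holds.
Postmortem feeds into Triage, so it must come first — holds.
There are 2 rooms available — violated.
OffsitePrep is restricted to the 9am to 2pm start slots, inclusive — holds.
Hiring is restricted to the 10am to 1pm start slots, inclusive — holds.
AllHands must start at one of 9am through 1pm (inclusive) — holds.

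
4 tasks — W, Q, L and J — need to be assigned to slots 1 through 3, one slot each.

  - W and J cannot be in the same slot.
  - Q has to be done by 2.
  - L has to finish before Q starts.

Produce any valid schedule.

W -> 1; Q -> 2; J -> 2; L -> 1

Checking: L(1) before Q(2); W(1) != J(2); Q=2 in [1,2].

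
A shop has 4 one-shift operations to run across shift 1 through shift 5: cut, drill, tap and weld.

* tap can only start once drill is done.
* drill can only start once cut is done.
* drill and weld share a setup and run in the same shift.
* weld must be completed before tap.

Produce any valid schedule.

tap=shift 3, drill=shift 2, cut=shift 1, weld=shift 2

Checking: weld(shift 2) before tap(shift 3); drill(shift 2) before tap(shift 3); cut(shift 1) before drill(shift 2); drill = weld = shift 2.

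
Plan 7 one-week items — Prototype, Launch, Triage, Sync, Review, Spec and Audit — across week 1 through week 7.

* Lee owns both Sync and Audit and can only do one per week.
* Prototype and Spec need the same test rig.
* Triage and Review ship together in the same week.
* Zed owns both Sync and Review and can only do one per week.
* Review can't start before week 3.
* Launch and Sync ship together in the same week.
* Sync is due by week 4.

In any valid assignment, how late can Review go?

week 7

Review is available from week 3.
Review at week 7 is achievable: Spec in week 2, Triage in week 7, Audit in week 2, Sync in week 1, Review in week 7, Prototype in week 1, Launch in week 1.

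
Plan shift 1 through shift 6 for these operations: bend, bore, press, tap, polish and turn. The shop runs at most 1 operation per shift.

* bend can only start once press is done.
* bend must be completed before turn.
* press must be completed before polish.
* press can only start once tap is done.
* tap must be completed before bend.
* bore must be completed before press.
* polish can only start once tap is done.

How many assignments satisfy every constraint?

6

Splitting on bend: it can be shift 4 (4), shift 5 (2). Listing each branch's schedules as (bore, press, tap, polish, turn) by shift number:
bend=shift 4: (1,3,2,5,6) (1,3,2,6,5) (2,3,1,5,6) (2,3,1,6,5) — 4.
bend=shift 5: (1,3,2,4,6) (2,3,1,4,6) — 2.
Summing: 4 + 2 = 6.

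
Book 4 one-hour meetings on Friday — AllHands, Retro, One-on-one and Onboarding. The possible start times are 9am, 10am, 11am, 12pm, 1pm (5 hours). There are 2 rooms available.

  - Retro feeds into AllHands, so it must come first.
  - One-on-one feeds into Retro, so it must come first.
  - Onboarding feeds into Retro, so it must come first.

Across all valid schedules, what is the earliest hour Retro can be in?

10am

Precedence pushes Retro to at least 10am; downstream work caps Retro at 12pm.
Retro at 10am is achievable: Retro in 10am, One-on-one in 9am, AllHands in 11am, Onboarding in 9am.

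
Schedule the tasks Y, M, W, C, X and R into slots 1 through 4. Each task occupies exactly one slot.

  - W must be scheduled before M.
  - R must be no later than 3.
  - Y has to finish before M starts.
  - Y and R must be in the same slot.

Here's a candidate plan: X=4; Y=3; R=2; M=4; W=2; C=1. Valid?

Invalid. Y and R must be in the same slot.

W must be scheduled before M — holds.
R must be no later than 3 — holds.
Y has to finish before M starts — holds.
Y and R must be in the same slot — violated.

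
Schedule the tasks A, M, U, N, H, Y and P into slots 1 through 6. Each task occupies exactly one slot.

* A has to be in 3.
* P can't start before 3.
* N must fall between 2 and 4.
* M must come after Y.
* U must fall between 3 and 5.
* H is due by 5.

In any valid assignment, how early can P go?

3

P is available from 3.
P at 3 is achievable: M=2, H=1, Y=1, N=2, P=3, U=3, A=3.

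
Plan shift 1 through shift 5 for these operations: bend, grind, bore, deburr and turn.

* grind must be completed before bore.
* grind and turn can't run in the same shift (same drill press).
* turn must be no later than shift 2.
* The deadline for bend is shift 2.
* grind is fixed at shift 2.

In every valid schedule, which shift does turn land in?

turn's window is shift 1–shift 2.
grind is fixed at shift 2, and turn can't share a shift with grind.
So turn must be shift 1.

shift 1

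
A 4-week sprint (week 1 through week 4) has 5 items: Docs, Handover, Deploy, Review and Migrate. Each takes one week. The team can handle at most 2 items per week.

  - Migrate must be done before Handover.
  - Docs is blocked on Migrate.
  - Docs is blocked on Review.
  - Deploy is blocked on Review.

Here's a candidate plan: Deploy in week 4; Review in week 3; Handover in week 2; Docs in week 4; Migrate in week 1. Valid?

Docs is blocked on Migrate — holds.
Migrate must be done before Handover — holds.
Deploy is blocked on Review — holds.
The team can handle at most 2 items per week — holds.
Docs is blocked on Review — holds.

Yes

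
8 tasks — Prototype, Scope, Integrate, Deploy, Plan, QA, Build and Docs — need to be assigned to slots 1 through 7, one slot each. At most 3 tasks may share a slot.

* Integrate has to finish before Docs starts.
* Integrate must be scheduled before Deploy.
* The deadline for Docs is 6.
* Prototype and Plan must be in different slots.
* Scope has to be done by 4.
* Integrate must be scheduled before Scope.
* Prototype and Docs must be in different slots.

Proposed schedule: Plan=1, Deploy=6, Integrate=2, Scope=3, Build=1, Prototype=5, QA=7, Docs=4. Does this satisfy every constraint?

The deadline for Docs is 6 — holds.
Integrate must be scheduled before Deploy — holds.
Prototype and Plan must be in different slots — holds.
Prototype and Docs must be in different slots — holds.
Scope has to be done by 4 — holds.
At most 3 tasks may share a slot — holds.
Integrate must be scheduled before Scope — holds.
Integrate has to finish before Docs starts — holds.

Yes, all constraints hold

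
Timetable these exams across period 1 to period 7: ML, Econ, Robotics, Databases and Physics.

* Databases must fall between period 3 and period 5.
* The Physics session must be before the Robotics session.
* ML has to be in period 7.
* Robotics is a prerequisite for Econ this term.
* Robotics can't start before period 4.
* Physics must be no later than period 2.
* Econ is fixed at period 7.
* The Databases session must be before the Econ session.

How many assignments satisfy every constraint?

18

Splitting on Robotics: it can be period 4 (6), period 5 (6), period 6 (6). Listing each branch's schedules as (ML, Econ, Databases, Physics) by period number:
Robotics=period 4: (7,7,3,1) (7,7,3,2) (7,7,4,1) (7,7,4,2) (7,7,5,1) (7,7,5,2) — 6.
Robotics=period 5: (7,7,3,1) (7,7,3,2) (7,7,4,1) (7,7,4,2) (7,7,5,1) (7,7,5,2) — 6.
Robotics=period 6: (7,7,3,1) (7,7,3,2) (7,7,4,1) (7,7,4,2) (7,7,5,1) (7,7,5,2) — 6.
Summing: 6 + 6 + 6 = 18.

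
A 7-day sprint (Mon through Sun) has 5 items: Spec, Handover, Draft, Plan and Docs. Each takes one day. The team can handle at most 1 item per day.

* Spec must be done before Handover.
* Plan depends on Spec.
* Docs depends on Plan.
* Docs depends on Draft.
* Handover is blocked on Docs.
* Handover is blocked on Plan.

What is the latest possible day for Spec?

Thu

Downstream work caps Spec at Thu.
Spec at Thu is achievable: Plan in Fri; Docs in Sat; Draft in Mon; Spec in Thu; Handover in Sun.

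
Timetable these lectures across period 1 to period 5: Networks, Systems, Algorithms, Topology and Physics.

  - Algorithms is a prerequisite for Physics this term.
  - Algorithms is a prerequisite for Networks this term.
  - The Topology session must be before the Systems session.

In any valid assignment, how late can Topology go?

period 4

Downstream work caps Topology at period 4.
Topology at period 4 is achievable: Algorithms in period 1, Topology in period 4, Physics in period 2, Networks in period 2, Systems in period 5.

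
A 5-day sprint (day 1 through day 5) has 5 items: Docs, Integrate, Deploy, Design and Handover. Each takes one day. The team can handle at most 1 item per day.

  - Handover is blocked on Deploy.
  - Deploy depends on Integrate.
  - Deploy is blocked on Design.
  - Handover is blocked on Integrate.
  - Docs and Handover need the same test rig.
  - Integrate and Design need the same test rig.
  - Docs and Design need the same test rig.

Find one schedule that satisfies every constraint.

Integrate -> day 1; Design -> day 2; Docs -> day 5; Handover -> day 4; Deploy -> day 3

Checking: Integrate(day 1) before Handover(day 4); Design(day 2) before Deploy(day 3); Deploy(day 3) before Handover(day 4); Integrate(day 1) before Deploy(day 3); Docs(day 5) != Design(day 2); Docs(day 5) != Handover(day 4); Integrate(day 1) != Design(day 2); max 1 per day (cap 1).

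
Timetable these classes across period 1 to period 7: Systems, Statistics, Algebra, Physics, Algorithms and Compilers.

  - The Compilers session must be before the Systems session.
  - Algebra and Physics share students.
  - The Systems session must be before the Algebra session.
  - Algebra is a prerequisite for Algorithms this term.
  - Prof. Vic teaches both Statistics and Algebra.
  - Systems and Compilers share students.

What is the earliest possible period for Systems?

period 2

Precedence pushes Systems to at least period 2; downstream work caps Systems at period 5.
Systems at period 2 is achievable: Compilers=period 1; Algebra=period 3; Statistics=period 1; Algorithms=period 4; Physics=period 1; Systems=period 2.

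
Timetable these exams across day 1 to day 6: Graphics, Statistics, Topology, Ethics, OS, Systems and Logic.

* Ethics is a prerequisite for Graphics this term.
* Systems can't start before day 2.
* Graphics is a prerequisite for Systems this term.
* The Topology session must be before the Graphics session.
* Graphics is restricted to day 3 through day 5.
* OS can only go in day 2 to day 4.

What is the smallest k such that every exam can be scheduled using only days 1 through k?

4 days

The precedence chain requires at least 3 distinct days.
Propagating the time windows through the other constraints, Systems can't land before day 4, so the schedule must run through at least day 4.
4 works (last occupied day: day 4): for example Ethics -> day 1, Topology -> day 1, Logic -> day 1, OS -> day 2, Systems -> day 4, Graphics -> day 3, Statistics -> day 1.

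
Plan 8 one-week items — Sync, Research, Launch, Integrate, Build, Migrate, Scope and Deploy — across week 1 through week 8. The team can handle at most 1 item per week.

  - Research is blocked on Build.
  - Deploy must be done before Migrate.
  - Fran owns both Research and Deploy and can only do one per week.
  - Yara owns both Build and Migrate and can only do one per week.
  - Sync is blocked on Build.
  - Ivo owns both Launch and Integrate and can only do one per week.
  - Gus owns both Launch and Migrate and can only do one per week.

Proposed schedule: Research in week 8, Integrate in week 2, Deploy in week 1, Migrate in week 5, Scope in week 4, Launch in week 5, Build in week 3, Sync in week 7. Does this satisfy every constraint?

No. Gus owns both Launch and Migrate and can only do one per week is not satisfied.

Fran owns both Research and Deploy and can only do one per week — holds.
Gus owns both Launch and Migrate and can only do one per week — violated.
Yara owns both Build and Migrate and can only do one per week — holds.
Research is blocked on Build — holds.
Deploy must be done before Migrate — holds.
Sync is blocked on Build — holds.
Ivo owns both Launch and Integrate and can only do one per week — holds.
The team can handle at most 1 item per week — violated.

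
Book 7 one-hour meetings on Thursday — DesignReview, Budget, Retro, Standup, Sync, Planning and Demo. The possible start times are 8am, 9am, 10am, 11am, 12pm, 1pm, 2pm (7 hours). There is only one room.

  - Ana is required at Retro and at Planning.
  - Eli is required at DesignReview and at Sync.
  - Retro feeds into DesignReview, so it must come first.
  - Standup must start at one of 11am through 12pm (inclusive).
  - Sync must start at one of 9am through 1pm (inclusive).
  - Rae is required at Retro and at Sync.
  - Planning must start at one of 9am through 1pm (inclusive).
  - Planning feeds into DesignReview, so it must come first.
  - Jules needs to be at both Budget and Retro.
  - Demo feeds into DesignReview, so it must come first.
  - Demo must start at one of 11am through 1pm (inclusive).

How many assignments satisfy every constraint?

Splitting on DesignReview: it can be 1pm (4), 2pm (48). Listing each branch's schedules as (Budget, Retro, Standup, Sync, Planning, Demo):
DesignReview=1pm: (2pm,8am,11am,9am,10am,12pm) (2pm,8am,11am,10am,9am,12pm) (2pm,8am,12pm,9am,10am,11am) (2pm,8am,12pm,10am,9am,11am) — 4.
DesignReview=2pm: (8am,9am,11am,10am,12pm,1pm) (8am,9am,11am,10am,1pm,12pm) (8am,9am,11am,12pm,10am,1pm) (8am,9am,11am,1pm,10am,12pm) (8am,9am,12pm,10am,11am,1pm) (8am,9am,12pm,10am,1pm,11am) (8am,9am,12pm,11am,10am,1pm) (8am,9am,12pm,1pm,10am,11am) (8am,10am,11am,9am,12pm,1pm) (8am,10am,11am,9am,1pm,12pm) (8am,10am,11am,12pm,9am,1pm) (8am,10am,11am,1pm,9am,12pm) (8am,10am,12pm,9am,11am,1pm) (8am,10am,12pm,9am,1pm,11am) (8am,10am,12pm,11am,9am,1pm) (8am,10am,12pm,1pm,9am,11am) (8am,11am,12pm,9am,10am,1pm) (8am,11am,12pm,10am,9am,1pm) (8am,12pm,11am,9am,10am,1pm) (8am,12pm,11am,10am,9am,1pm) (8am,1pm,11am,9am,10am,12pm) (8am,1pm,11am,10am,9am,12pm) (8am,1pm,12pm,9am,10am,11am) (8am,1pm,12pm,10am,9am,11am) (9am,8am,11am,10am,12pm,1pm) (9am,8am,11am,10am,1pm,12pm) (9am,8am,11am,12pm,10am,1pm) (9am,8am,11am,1pm,10am,12pm) (9am,8am,12pm,10am,11am,1pm) (9am,8am,12pm,10am,1pm,11am) (9am,8am,12pm,11am,10am,1pm) (9am,8am,12pm,1pm,10am,11am) (10am,8am,11am,9am,12pm,1pm) (10am,8am,11am,9am,1pm,12pm) (10am,8am,11am,12pm,9am,1pm) (10am,8am,11am,1pm,9am,12pm) (10am,8am,12pm,9am,11am,1pm) (10am,8am,12pm,9am,1pm,11am) (10am,8am,12pm,11am,9am,1pm) (10am,8am,12pm,1pm,9am,11am) (11am,8am,12pm,9am,10am,1pm) (11am,8am,12pm,10am,9am,1pm) (12pm,8am,11am,9am,10am,1pm) (12pm,8am,11am,10am,9am,1pm) (1pm,8am,11am,9am,10am,12pm) (1pm,8am,11am,10am,9am,12pm) (1pm,8am,12pm,9am,10am,11am) (1pm,8am,12pm,10am,9am,11am) — 48.
Summing: 4 + 48 = 52.

52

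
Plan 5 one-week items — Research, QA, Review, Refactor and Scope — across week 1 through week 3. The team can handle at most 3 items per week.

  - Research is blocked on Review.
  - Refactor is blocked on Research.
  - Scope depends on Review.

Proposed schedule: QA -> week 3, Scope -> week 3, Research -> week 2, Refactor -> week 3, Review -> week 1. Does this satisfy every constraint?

Scope depends on Review — holds.
Research is blocked on Review — holds.
Refactor is blocked on Research — holds.
The team can handle at most 3 items per week — holds.

Yes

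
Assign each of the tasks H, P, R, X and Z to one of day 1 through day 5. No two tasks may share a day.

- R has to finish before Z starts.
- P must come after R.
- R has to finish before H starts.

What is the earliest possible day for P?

Precedence pushes P to at least day 2.
P at day 2 is achievable: R in day 1; P in day 2; H in day 3; Z in day 4; X in day 5.

day 2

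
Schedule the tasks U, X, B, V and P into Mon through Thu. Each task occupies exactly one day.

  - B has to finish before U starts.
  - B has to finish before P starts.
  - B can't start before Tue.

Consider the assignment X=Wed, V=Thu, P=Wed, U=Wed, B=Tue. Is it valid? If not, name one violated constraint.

Yes, all constraints hold

B has to finish before P starts — holds.
B has to finish before U starts — holds.
B can't start before Tue — holds.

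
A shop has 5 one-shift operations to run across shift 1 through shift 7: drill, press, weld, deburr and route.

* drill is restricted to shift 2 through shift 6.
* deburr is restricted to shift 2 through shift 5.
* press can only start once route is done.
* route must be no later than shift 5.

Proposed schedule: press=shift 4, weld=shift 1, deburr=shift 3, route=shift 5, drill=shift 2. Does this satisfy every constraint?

deburr is restricted to shift 2 through shift 5 — holds.
drill is restricted to shift 2 through shift 6 — holds.
press can only start once route is done — violated.
route must be no later than shift 5 — holds.

Invalid. press can only start once route is done.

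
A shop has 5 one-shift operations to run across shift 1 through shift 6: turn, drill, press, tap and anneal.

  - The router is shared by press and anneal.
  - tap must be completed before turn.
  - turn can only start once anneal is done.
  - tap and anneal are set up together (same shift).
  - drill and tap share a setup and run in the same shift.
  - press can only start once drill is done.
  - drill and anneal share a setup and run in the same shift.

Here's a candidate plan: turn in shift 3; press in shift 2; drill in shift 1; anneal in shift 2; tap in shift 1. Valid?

Invalid. The router is shared by press and anneal.

tap and anneal are set up together (same shift) — violated.
turn can only start once anneal is done — holds.
The router is shared by press and anneal — violated.
press can only start once drill is done — holds.
drill and tap share a setup and run in the same shift — holds.
drill and anneal share a setup and run in the same shift — violated.
tap must be completed before turn — holds.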